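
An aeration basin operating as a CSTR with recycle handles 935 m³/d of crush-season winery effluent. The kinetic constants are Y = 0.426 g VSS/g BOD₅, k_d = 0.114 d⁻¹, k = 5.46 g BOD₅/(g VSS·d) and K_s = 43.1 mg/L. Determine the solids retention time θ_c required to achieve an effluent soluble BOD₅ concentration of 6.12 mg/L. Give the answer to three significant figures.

Specific growth rate at S = 6.12 mg/L: μ = YkS/(K_s+S) = 0.426·5.46·6.12/(43.1+6.12) = 0.2892 d⁻¹.
1/θ_c = 0.2892 − 0.114 = 0.1752 d⁻¹, so θ_c = 5.707 d.

θ_c ≈ 5.71 d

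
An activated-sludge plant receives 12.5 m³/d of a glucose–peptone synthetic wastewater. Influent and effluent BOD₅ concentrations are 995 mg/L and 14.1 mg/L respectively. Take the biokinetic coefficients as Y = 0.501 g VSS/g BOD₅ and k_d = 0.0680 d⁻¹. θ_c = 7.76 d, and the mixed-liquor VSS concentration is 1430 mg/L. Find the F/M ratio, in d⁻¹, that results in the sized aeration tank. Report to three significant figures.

Steady-state biomass mass balance: V·X·(1 + k_d·θ_c) = Y·Q·(S₀ − S)·θ_c, so V = 0.501 × 12.5 × (995 − 14.1) × 7.76 / [1430 × (1 + 0.0680 × 7.76)] = 4.77×10^4 / 2185 = 21.82 m³.
F/M = applied load / biomass = Q·S₀/(V·X) = 12.5 × 995 / (21.82 × 1430) = 0.3986 d⁻¹.

F/M ≈ 0.399 d⁻¹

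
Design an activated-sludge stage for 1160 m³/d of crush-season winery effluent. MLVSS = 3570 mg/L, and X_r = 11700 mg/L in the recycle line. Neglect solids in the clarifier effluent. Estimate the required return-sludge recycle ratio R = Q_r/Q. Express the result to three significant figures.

R = Q_r/Q = X/(X_r − X) = 3570 / (11700 − 3570) = 0.4391.

R ≈ 0.439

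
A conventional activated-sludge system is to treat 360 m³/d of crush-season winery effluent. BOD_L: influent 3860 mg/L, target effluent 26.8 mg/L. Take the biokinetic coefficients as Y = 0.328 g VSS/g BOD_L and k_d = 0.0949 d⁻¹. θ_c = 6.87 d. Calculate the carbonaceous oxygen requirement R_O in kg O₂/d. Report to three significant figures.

R_O ≈ 991 kg O₂/d

Y_obs = Y / (1 + k_d θ_c) = 0.328 / (1 + 0.0949 × 6.87) = 0.328 / 1.652 = 0.1986.
ΔS = 3860 − 26.8 = 3833 mg/L, so the substrate removal rate is 360 × 3833/1000 = 1380 kg BOD_L/d.
Biomass synthesised: P_X = Y_obs × 1380 = 274.0 kg VSS/d.
R_O = Q·(S₀ − S) − 1.42·P_X = 1380 − 1.42 × 274.0 = 990.9 kg O₂/d.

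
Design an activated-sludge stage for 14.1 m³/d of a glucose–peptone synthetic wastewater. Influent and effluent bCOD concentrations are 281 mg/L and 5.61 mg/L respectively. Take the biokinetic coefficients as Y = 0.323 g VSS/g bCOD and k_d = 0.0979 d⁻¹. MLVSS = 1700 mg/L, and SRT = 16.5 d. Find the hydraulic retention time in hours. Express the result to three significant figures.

τ ≈ 7.92 h

Steady-state biomass mass balance: V·X·(1 + k_d·θ_c) = Y·Q·(S₀ − S)·θ_c, so V = 0.323 × 14.1 × (281 − 5.61) × 16.5 / [1700 × (1 + 0.0979 × 16.5)] = 2.07×10^4 / 4446 = 4.655 m³.
Hydraulic retention time τ = V/Q = 4.655 / 14.1 = 0.3301 d = 7.923 h.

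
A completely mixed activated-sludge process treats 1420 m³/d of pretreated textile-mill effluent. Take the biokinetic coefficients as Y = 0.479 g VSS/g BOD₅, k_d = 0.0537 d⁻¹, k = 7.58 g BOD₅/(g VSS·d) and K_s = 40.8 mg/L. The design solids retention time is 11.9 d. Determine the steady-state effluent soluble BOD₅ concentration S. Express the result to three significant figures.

Effluent substrate depends only on kinetics and SRT: S = K_s(1 + k_d θ_c) / [θ_c(Yk − k_d) − 1] = 40.8 × (1 + 0.0537 × 11.9) / [11.9 × (0.479 × 7.58 − 0.0537) − 1] = 66.87 / 41.57 = 1.609 mg/L.

S ≈ 1.61 mg/L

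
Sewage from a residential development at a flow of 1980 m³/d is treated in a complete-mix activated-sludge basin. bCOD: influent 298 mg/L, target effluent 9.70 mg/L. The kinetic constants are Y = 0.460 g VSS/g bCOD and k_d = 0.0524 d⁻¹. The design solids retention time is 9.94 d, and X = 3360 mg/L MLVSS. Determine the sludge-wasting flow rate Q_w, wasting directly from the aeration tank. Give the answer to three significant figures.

From the SRT design equation V = Y Q (S₀−S) θ_c / [X (1 + k_d θ_c)] = 0.460 × 1980 × (298 − 9.70) × 9.94 / [3360 × (1 + 0.0524 × 9.94)] = 2.61×10^6 / 5110 = 510.8 m³.
With mixed-liquor wasting, θ_c = V/Q_w, so Q_w = V/θ_c = 510.8/9.94 = 51.39 m³/d.

Q_w ≈ 51.4 m³/d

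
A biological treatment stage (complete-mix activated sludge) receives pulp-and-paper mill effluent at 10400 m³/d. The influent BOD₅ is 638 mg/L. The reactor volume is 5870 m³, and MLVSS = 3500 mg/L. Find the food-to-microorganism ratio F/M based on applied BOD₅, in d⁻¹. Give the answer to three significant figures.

F/M ≈ 0.323 d⁻¹

Food-to-microorganism ratio F/M = Q S₀ / (V X) = 10400 × 638 / (5870 × 3500) = 0.3230 d⁻¹.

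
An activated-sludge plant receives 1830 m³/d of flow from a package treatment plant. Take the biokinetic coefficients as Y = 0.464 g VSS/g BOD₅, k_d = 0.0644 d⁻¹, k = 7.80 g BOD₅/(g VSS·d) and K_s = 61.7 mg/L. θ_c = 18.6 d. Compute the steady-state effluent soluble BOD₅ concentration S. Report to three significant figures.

Effluent substrate depends only on kinetics and SRT: S = K_s(1 + k_d θ_c) / [θ_c(Yk − k_d) − 1] = 61.7 × (1 + 0.0644 × 18.6) / [18.6 × (0.464 × 7.80 − 0.0644) − 1] = 135.6 / 65.12 = 2.082 mg/L.

S ≈ 2.08 mg/L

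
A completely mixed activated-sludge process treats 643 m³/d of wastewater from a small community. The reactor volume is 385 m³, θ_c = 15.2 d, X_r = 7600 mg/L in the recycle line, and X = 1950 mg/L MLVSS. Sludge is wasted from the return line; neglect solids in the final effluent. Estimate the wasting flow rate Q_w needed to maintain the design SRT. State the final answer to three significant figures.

Q_w = (V·X)/(θ_c X_r) = 385.0 × 1950 / (15.2 × 7600) = 6.499 m³/d.

Q_w ≈ 6.50 m³/d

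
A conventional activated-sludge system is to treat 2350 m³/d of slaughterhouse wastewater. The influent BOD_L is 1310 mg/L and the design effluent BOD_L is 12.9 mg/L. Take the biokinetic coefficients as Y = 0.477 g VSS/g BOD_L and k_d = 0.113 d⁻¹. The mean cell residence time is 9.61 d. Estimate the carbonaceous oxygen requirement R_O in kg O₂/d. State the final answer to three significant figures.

Correct the yield for decay: Y_obs = Y/(1 + k_d θ_c) = 0.477 / (1 + 0.113 × 9.61) = 0.477 / 2.086 = 0.2287.
Substrate removed = Q·(S₀ − S) = 2350 m³/d × (1310 − 12.9) g/m³ = 3.05×10^6 g/d = 3048 kg/d.
Biomass synthesised: P_X = Y_obs × 3048 = 697.0 kg VSS/d.
R_O = Q·ΔS − 1.42 P_X = 3048 − 989.8 = 2058 kg O₂/d.

R_O ≈ 2060 kg O₂/d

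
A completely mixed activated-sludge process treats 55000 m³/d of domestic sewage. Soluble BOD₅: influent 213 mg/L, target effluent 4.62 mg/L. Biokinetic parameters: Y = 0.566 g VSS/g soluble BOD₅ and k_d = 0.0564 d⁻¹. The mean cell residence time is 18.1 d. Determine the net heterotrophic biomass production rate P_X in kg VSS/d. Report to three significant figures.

Y_obs = Y / (1 + k_d θ_c) = 0.566 / (1 + 0.0564 × 18.1) = 0.566 / 2.021 = 0.2801.
Q·(S₀ − S) = 55000 × (213 − 4.62) × 10⁻³ = 11461 kg/d removed.
P_X = Y_obs · Q(S₀ − S) = 0.2801 × 11461 = 3210 kg VSS/d.

P_X ≈ 3210 kg VSS/d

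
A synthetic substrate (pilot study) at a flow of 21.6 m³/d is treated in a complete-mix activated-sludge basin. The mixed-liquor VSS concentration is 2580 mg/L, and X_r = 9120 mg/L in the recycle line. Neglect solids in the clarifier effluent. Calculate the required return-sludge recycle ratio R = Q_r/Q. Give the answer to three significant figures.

R = Q_r/Q = X/(X_r − X) = 2580 / (9120 − 2580) = 0.3945.

R ≈ 0.394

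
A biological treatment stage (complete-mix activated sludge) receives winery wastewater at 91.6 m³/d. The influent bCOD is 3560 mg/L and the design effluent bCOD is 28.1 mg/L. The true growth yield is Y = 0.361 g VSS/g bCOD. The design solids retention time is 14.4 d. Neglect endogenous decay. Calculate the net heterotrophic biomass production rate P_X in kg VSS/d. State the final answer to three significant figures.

No decay correction is needed, so Y_obs = Y = 0.361.
ΔS = 3560 − 28.1 = 3532 mg/L, so the substrate removal rate is 91.6 × 3532/1000 = 323.5 kg bCOD/d.
So the net sludge growth is P_X = 0.3610 × 323.5 = 116.8 kg VSS/d.

P_X ≈ 117 kg VSS/d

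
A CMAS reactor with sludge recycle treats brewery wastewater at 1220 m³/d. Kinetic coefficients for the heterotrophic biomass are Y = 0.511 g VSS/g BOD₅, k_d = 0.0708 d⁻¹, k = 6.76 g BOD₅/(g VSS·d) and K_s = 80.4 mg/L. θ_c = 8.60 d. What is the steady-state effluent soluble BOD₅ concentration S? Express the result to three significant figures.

Effluent substrate depends only on kinetics and SRT: S = K_s(1 + k_d θ_c) / [θ_c(Yk − k_d) − 1] = 80.4 × (1 + 0.0708 × 8.60) / [8.60 × (0.511 × 6.76 − 0.0708) − 1] = 129.4 / 28.10 = 4.604 mg/L.

S ≈ 4.60 mg/L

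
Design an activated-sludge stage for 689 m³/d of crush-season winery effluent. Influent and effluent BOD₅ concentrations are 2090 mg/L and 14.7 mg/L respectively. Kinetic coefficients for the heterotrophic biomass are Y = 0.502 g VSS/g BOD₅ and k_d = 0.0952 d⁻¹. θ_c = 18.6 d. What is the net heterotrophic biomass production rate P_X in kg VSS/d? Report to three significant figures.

P_X ≈ 259 kg VSS/d

The observed yield is Y_obs = Y/(1 + k_d·θ_c) = 0.502 / (1 + 0.0952 × 18.6) = 0.502 / 2.771 = 0.1812 g VSS per g BOD₅ removed.
Mass of BOD₅ removed per day: Q(S₀ − S) = 689 × 2075 g/m³ = 1430 kg/d.
P_X = Y_obs · Q(S₀ − S) = 0.1812 × 1430 = 259.1 kg VSS/d.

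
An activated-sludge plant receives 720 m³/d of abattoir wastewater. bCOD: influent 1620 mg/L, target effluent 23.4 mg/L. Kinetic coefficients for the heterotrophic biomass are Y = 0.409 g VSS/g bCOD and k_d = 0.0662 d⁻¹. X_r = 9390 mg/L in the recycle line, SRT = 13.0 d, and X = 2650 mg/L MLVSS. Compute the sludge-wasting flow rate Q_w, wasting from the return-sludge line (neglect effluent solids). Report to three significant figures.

Q_w ≈ 26.9 m³/d

Steady-state biomass mass balance: V·X·(1 + k_d·θ_c) = Y·Q·(S₀ − S)·θ_c, so V = 0.409 × 720 × (1620 − 23.4) × 13.0 / [2650 × (1 + 0.0662 × 13.0)] = 6.11×10^6 / 4931 = 1240 m³.
Wasting from the return line (neglecting effluent solids): Q_w = V·X / (θ_c·X_r) = 1240 × 2650 / (13.0 × 9390) = 26.91 m³/d.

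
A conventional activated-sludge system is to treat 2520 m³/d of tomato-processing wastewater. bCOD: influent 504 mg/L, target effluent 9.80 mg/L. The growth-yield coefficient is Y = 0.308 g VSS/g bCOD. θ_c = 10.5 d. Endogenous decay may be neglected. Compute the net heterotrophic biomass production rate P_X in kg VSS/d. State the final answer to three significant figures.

P_X ≈ 384 kg VSS/d

With endogenous decay neglected, the observed yield equals the true yield: Y_obs = Y = 0.308 g VSS/g bCOD.
Substrate removed = Q·(S₀ − S) = 2520 m³/d × (504 − 9.80) g/m³ = 1.25×10^6 g/d = 1245 kg/d.
Net biomass production P_X = Y_obs × Q·(S₀ − S) = 0.3080 × 1245 = 383.6 kg VSS/d.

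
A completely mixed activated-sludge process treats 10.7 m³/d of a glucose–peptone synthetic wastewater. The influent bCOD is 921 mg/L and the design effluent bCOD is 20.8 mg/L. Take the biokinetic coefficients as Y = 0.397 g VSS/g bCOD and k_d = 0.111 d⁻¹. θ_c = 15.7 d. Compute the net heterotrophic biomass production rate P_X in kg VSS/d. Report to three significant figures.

P_X ≈ 1.39 kg VSS/d

Correct the yield for decay: Y_obs = Y/(1 + k_d θ_c) = 0.397 / (1 + 0.111 × 15.7) = 0.397 / 2.743 = 0.1447.
Mass of bCOD removed per day: Q(S₀ − S) = 10.7 × 900.2 g/m³ = 9.632 kg/d.
So the net sludge growth is P_X = 0.1447 × 9.632 = 1.394 kg VSS/d.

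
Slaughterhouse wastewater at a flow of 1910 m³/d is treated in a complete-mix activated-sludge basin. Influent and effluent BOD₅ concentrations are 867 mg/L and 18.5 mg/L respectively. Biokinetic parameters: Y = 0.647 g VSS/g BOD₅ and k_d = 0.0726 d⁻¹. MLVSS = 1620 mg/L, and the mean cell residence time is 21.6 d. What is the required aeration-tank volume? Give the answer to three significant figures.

V ≈ 5440 m³

Rearranging the biomass balance for a CMAS with decay, V = Y·Q·ΔS·θ_c / [X·(1+k_d θ_c)] = 0.647 × 1910 × (867 − 18.5) × 21.6 / [1620 × (1 + 0.0726 × 21.6)] = 2.26×10^7 / 4160 = 5444 m³.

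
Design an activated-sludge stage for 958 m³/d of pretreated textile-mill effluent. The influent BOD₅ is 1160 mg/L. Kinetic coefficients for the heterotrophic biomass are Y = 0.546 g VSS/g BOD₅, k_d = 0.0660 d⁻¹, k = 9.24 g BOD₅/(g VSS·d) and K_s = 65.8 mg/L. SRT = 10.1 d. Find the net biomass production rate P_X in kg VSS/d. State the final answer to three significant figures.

Effluent substrate depends only on kinetics and SRT: S = K_s(1 + k_d θ_c) / [θ_c(Yk − k_d) − 1] = 65.8 × (1 + 0.0660 × 10.1) / [10.1 × (0.546 × 9.24 − 0.0660) − 1] = 109.7 / 49.29 = 2.225 mg/L.
Observed yield with endogenous decay: Y_obs = Y / (1 + k_d·θ_c) = 0.546 / (1 + 0.0660 × 10.1) = 0.546 / 1.667 = 0.3276 g VSS/g BOD₅.
ΔS = 1160 − 2.22 = 1158 mg/L, so the substrate removal rate is 958 × 1158/1000 = 1109 kg BOD₅/d.
Biomass produced: P_X = Y_obs·Q·ΔS = 0.3276 × 1109 ≈ 363.4 kg VSS/d.

P_X ≈ 363 kg VSS/d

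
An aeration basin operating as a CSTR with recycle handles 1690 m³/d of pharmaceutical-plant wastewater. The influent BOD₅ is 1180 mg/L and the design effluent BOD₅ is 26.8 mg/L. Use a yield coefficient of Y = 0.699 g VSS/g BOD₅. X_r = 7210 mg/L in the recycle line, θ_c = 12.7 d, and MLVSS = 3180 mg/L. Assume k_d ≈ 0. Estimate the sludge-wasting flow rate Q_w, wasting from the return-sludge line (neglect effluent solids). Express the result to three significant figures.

Q_w ≈ 189 m³/d

V·X = Y·Q·ΔS·θ_c gives V = 0.699 × 1690 × (1180 − 26.8) × 12.7 / 3180 = 5441 m³.
θ_c = V·X/(Q_w·X_r) when wasting from the recycle, so Q_w = V·X/(θ_c·X_r) = 5441 × 3180 / (12.7 × 7210) = 188.9 m³/d.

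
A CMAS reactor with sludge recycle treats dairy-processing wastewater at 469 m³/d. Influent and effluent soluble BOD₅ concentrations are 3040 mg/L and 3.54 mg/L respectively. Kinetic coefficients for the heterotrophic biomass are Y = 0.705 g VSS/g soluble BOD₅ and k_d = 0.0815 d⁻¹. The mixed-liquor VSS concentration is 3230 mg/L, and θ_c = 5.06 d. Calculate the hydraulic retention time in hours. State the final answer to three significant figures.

τ ≈ 57.0 h

Rearranging the biomass balance for a CMAS with decay, V = Y·Q·ΔS·θ_c / [X·(1+k_d θ_c)] = 0.705 × 469 × (3040 − 3.54) × 5.06 / [3230 × (1 + 0.0815 × 5.06)] = 5.08×10^6 / 4562 = 1114 m³.
τ = V/Q = 1114/469 = 2.374 d, or 56.99 h.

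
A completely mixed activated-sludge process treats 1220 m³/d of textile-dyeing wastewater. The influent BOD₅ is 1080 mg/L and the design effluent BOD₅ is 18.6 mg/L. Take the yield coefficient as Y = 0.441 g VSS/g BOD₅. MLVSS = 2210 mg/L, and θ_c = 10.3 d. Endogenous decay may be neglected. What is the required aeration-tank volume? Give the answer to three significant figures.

V ≈ 2660 m³

With k_d = 0 the design equation reduces to V = Y Q (S₀−S) θ_c / X = 0.441 × 1220 × (1080 − 18.6) × 10.3 / 2210 = 2661 m³.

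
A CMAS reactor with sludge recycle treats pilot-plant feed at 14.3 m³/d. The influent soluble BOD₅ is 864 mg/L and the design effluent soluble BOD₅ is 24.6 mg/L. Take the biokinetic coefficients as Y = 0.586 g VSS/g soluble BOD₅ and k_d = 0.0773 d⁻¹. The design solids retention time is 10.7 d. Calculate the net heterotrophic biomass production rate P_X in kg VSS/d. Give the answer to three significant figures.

Observed yield with endogenous decay: Y_obs = Y / (1 + k_d·θ_c) = 0.586 / (1 + 0.0773 × 10.7) = 0.586 / 1.827 = 0.3207 g VSS/g soluble BOD₅.
ΔS = 864 − 24.6 = 839.4 mg/L, so the substrate removal rate is 14.3 × 839.4/1000 = 12.00 kg soluble BOD₅/d.
P_X = Y_obs · Q(S₀ − S) = 0.3207 × 12.00 = 3.850 kg VSS/d.

P_X ≈ 3.85 kg VSS/d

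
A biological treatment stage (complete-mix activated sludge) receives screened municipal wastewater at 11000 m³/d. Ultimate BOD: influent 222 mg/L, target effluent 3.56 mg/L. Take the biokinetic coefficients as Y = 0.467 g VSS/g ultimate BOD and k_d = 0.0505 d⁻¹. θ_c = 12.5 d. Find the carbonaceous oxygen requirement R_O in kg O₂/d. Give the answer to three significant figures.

The observed yield is Y_obs = Y/(1 + k_d·θ_c) = 0.467 / (1 + 0.0505 × 12.5) = 0.467 / 1.631 = 0.2863 g VSS per g ultimate BOD removed.
Q·(S₀ − S) = 11000 × (222 − 3.56) × 10⁻³ = 2403 kg/d removed.
Biomass synthesised: P_X = Y_obs × 2403 = 687.9 kg VSS/d.
Carbonaceous O₂ demand = substrate oxidised − cell-mass equivalent = 2403 − 1.42 × 687.9 = 1426 kg O₂/d.

R_O ≈ 1430 kg O₂/d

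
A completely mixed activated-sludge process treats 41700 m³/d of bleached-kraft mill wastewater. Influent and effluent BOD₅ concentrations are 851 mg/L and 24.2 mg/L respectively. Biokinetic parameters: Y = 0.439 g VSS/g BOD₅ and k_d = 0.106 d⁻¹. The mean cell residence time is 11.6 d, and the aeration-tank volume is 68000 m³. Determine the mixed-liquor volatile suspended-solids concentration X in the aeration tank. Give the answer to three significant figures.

X ≈ 1160 mg/L

From V·X·(1 + k_d·θ_c) = Y·Q·(S₀ − S)·θ_c: X = 0.439 × 41700 × (851 − 24.2) × 11.6 / [68000 × (1 + 0.106 × 11.6)] = 1158 mg/L.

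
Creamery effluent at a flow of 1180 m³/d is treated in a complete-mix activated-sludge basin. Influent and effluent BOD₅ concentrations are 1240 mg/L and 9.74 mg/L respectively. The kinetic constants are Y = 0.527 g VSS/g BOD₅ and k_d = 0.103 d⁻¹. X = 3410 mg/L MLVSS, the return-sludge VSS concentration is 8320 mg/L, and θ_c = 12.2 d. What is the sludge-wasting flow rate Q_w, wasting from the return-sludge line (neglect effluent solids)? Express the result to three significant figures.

Q_w ≈ 40.7 m³/d

Steady-state biomass mass balance: V·X·(1 + k_d·θ_c) = Y·Q·(S₀ − S)·θ_c, so V = 0.527 × 1180 × (1240 − 9.74) × 12.2 / [3410 × (1 + 0.103 × 12.2)] = 9.33×10^6 / 7695 = 1213 m³.
Q_w = (V·X)/(θ_c X_r) = 1213 × 3410 / (12.2 × 8320) = 40.75 m³/d.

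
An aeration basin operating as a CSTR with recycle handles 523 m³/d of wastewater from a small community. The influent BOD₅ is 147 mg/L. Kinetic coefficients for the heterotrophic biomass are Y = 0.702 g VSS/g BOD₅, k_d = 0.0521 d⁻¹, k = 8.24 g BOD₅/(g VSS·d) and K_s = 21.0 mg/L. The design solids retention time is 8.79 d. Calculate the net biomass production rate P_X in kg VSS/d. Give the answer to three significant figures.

Effluent substrate depends only on kinetics and SRT: S = K_s(1 + k_d θ_c) / [θ_c(Yk − k_d) − 1] = 21.0 × (1 + 0.0521 × 8.79) / [8.79 × (0.702 × 8.24 − 0.0521) − 1] = 30.62 / 49.39 = 0.6199 mg/L.
The observed yield is Y_obs = Y/(1 + k_d·θ_c) = 0.702 / (1 + 0.0521 × 8.79) = 0.702 / 1.458 = 0.4815 g VSS per g BOD₅ removed.
Substrate removed = Q·(S₀ − S) = 523 m³/d × (147 − 0.620) g/m³ = 7.66×10^4 g/d = 76.56 kg/d.
So the net sludge growth is P_X = 0.4815 × 76.56 = 36.86 kg VSS/d.

P_X ≈ 36.9 kg VSS/d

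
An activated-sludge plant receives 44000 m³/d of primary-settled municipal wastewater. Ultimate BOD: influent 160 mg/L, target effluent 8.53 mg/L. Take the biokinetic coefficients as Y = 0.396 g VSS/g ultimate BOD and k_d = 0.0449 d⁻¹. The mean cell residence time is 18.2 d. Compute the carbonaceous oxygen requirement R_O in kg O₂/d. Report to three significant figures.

Y_obs = Y / (1 + k_d θ_c) = 0.396 / (1 + 0.0449 × 18.2) = 0.396 / 1.817 = 0.2179.
Mass of ultimate BOD removed per day: Q(S₀ − S) = 44000 × 151.5 g/m³ = 6665 kg/d.
P_X = Y_obs·Q·(S₀ − S) = 0.2179 × 6665 = 1452 kg VSS/d.
R_O = Q·(S₀ − S) − 1.42·P_X = 6665 − 1.42 × 1452 = 4602 kg O₂/d.

R_O ≈ 4600 kg O₂/d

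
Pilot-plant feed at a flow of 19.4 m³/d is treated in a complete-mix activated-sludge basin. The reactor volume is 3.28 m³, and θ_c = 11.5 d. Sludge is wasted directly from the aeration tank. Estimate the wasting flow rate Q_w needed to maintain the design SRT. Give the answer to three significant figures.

For wasting at MLVSS concentration, Q_w = V/θ_c = 3.280/11.5 = 0.2852 m³/d.

Q_w ≈ 0.285 m³/d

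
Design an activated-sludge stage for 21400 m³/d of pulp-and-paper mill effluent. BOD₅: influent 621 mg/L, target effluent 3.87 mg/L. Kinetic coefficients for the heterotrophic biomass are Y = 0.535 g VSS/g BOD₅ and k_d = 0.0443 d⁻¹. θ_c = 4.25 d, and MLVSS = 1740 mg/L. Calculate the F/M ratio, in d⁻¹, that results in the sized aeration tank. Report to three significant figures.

From the SRT design equation V = Y Q (S₀−S) θ_c / [X (1 + k_d θ_c)] = 0.535 × 21400 × (621 − 3.87) × 4.25 / [1740 × (1 + 0.0443 × 4.25)] = 3×10^7 / 2068 = 14523 m³.
Food-to-microorganism ratio F/M = Q S₀ / (V X) = 21400 × 621 / (14523 × 1740) = 0.5259 d⁻¹.

F/M ≈ 0.526 d⁻¹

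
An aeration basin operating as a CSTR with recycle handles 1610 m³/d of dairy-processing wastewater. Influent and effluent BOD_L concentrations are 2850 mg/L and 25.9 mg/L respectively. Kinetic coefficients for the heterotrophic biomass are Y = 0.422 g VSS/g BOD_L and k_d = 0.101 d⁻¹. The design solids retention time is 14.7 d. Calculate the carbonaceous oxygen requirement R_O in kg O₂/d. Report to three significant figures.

Correct the yield for decay: Y_obs = Y/(1 + k_d θ_c) = 0.422 / (1 + 0.101 × 14.7) = 0.422 / 2.485 = 0.1698.
Substrate removed = Q·(S₀ − S) = 1610 m³/d × (2850 − 25.9) g/m³ = 4.55×10^6 g/d = 4547 kg/d.
Biomass synthesised: P_X = Y_obs × 4547 = 772.2 kg VSS/d.
R_O = Q·(S₀ − S) − 1.42·P_X = 4547 − 1.42 × 772.2 = 3450 kg O₂/d.

R_O ≈ 3450 kg O₂/d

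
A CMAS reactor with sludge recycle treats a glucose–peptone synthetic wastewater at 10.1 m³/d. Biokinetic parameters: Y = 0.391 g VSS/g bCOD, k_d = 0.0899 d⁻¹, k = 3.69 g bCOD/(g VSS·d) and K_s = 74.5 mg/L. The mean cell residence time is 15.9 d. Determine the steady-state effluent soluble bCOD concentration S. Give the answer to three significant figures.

S ≈ 8.82 mg/L

From the Monod/SRT balance for a CMAS, S = K_s·(1+k_d θ_c)/[θ_c·(Y k − k_d) − 1] = 74.5 × (1 + 0.0899 × 15.9) / [15.9 × (0.391 × 3.69 − 0.0899) − 1] = 181.0 / 20.51 = 8.824 mg/L.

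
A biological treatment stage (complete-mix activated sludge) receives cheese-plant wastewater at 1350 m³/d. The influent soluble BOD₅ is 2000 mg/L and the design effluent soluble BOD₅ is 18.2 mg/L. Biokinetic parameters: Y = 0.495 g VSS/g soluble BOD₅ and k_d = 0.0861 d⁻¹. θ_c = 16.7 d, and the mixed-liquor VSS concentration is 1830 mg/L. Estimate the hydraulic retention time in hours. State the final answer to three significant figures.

τ ≈ 88.1 h

From the SRT design equation V = Y Q (S₀−S) θ_c / [X (1 + k_d θ_c)] = 0.495 × 1350 × (2000 − 18.2) × 16.7 / [1830 × (1 + 0.0861 × 16.7)] = 2.21×10^7 / 4461 = 4957 m³.
Hydraulic retention time τ = V/Q = 4957 / 1350 = 3.672 d = 88.13 h.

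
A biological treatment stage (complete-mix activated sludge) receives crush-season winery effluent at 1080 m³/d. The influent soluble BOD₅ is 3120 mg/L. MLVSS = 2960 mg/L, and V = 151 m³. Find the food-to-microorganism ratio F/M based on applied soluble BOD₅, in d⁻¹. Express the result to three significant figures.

F/M = Q·S₀ / (V·X) = 1080 × 3120 / (151.0 × 2960) = 7.539 g soluble BOD₅·(g VSS·d)⁻¹.

F/M ≈ 7.54 d⁻¹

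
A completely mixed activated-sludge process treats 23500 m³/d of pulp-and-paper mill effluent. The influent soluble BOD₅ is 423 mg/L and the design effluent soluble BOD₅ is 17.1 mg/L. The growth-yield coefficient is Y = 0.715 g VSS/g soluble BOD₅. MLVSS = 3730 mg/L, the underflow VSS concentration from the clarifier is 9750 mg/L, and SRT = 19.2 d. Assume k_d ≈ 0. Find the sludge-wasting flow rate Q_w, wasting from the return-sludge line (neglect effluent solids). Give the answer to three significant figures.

Biomass mass balance (decay neglected): V·X = Y·Q·(S₀ − S)·θ_c, so V = 0.715 × 23500 × (423 − 17.1) × 19.2 / 3730 = 35106 m³.
θ_c = V·X/(Q_w·X_r) when wasting from the recycle, so Q_w = V·X/(θ_c·X_r) = 35106 × 3730 / (19.2 × 9750) = 699.5 m³/d.

Q_w ≈ 700 m³/d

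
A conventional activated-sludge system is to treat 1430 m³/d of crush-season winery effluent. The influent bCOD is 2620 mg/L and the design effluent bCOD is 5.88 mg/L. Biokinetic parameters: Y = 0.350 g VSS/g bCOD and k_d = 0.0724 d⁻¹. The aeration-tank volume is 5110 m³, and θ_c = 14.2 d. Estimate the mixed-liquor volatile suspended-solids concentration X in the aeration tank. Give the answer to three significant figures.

X ≈ 1790 mg/L

Solving the biomass balance for X: X = Y Q (S₀−S) θ_c / [V (1+k_d θ_c)] = 0.350 × 1430 × (2620 − 5.88) × 14.2 / [5110 × (1 + 0.0724 × 14.2)] = 1793 mg/L.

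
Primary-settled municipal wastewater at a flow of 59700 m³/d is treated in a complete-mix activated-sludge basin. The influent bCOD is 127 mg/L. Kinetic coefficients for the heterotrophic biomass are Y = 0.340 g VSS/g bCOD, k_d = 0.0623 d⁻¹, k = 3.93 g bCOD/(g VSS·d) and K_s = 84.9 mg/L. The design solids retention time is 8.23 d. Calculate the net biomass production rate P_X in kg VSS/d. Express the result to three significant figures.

Effluent substrate depends only on kinetics and SRT: S = K_s(1 + k_d θ_c) / [θ_c(Yk − k_d) − 1] = 84.9 × (1 + 0.0623 × 8.23) / [8.23 × (0.340 × 3.93 − 0.0623) − 1] = 128.4 / 9.484 = 13.54 mg/L.
Observed yield with endogenous decay: Y_obs = Y / (1 + k_d·θ_c) = 0.340 / (1 + 0.0623 × 8.23) = 0.340 / 1.513 = 0.2248 g VSS/g bCOD.
Substrate removed = Q·(S₀ − S) = 59700 m³/d × (127 − 13.5) g/m³ = 6.78×10^6 g/d = 6776 kg/d.
Biomass produced: P_X = Y_obs·Q·ΔS = 0.2248 × 6776 ≈ 1523 kg VSS/d.

P_X ≈ 1520 kg VSS/d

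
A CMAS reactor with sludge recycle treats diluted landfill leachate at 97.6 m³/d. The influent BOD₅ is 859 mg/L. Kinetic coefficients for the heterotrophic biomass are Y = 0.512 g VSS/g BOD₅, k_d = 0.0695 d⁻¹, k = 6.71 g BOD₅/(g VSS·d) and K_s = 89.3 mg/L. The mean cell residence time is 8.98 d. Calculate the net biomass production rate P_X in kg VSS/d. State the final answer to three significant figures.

From the Monod/SRT balance for a CMAS, S = K_s·(1+k_d θ_c)/[θ_c·(Y k − k_d) − 1] = 89.3 × (1 + 0.0695 × 8.98) / [8.98 × (0.512 × 6.71 − 0.0695) − 1] = 145.0 / 29.23 = 4.962 mg/L.
Y_obs = Y / (1 + k_d θ_c) = 0.512 / (1 + 0.0695 × 8.98) = 0.512 / 1.624 = 0.3152.
Mass of BOD₅ removed per day: Q(S₀ − S) = 97.6 × 854.0 g/m³ = 83.35 kg/d.
Net biomass production P_X = Y_obs × Q·(S₀ − S) = 0.3152 × 83.35 = 26.28 kg VSS/d.

P_X ≈ 26.3 kg VSS/d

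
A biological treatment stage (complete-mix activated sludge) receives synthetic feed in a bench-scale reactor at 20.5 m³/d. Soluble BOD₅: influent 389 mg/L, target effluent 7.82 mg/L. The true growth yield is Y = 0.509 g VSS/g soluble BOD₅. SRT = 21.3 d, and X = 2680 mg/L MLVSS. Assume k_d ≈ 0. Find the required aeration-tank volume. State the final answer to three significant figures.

With k_d = 0 the design equation reduces to V = Y Q (S₀−S) θ_c / X = 0.509 × 20.5 × (389 − 7.82) × 21.3 / 2680 = 31.61 m³.

V ≈ 31.6 m³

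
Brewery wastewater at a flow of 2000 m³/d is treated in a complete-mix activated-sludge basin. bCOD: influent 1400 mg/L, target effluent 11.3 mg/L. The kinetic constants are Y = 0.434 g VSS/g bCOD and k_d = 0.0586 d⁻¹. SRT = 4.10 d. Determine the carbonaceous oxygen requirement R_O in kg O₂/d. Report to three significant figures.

R_O ≈ 1400 kg O₂/d

Y_obs = Y / (1 + k_d θ_c) = 0.434 / (1 + 0.0586 × 4.10) = 0.434 / 1.240 = 0.3499.
ΔS = 1400 − 11.3 = 1389 mg/L, so the substrate removal rate is 2000 × 1389/1000 = 2777 kg bCOD/d.
Biomass synthesised: P_X = Y_obs × 2777 = 971.9 kg VSS/d.
Carbonaceous O₂ demand = substrate oxidised − cell-mass equivalent = 2777 − 1.42 × 971.9 = 1397 kg O₂/d.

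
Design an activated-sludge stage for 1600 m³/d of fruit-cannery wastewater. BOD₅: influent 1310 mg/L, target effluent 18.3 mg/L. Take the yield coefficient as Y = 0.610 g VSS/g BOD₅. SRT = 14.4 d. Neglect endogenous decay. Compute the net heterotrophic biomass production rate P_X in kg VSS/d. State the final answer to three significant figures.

With endogenous decay neglected, the observed yield equals the true yield: Y_obs = Y = 0.610 g VSS/g BOD₅.
Q·(S₀ − S) = 1600 × (1310 − 18.3) × 10⁻³ = 2067 kg/d removed.
Net biomass production P_X = Y_obs × Q·(S₀ − S) = 0.6100 × 2067 = 1261 kg VSS/d.

P_X ≈ 1260 kg VSS/d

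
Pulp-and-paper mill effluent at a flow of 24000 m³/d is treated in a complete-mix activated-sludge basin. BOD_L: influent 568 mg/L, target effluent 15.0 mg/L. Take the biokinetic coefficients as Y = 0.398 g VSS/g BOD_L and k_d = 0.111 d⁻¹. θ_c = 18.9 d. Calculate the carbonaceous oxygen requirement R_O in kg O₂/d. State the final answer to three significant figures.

Y_obs = Y / (1 + k_d θ_c) = 0.398 / (1 + 0.111 × 18.9) = 0.398 / 3.098 = 0.1285.
Substrate removed = Q·(S₀ − S) = 24000 m³/d × (568 − 15.0) g/m³ = 1.33×10^7 g/d = 13272 kg/d.
P_X = Y_obs·Q·(S₀ − S) = 0.1285 × 13272 = 1705 kg VSS/d.
Carbonaceous O₂ demand = substrate oxidised − cell-mass equivalent = 13272 − 1.42 × 1705 = 10851 kg O₂/d.

R_O ≈ 10900 kg O₂/d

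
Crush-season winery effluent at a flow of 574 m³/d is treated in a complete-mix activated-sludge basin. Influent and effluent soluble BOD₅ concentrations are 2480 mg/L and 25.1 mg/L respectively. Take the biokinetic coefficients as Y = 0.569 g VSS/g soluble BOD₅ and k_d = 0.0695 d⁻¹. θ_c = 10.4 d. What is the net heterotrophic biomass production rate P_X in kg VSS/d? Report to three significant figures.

Correct the yield for decay: Y_obs = Y/(1 + k_d θ_c) = 0.569 / (1 + 0.0695 × 10.4) = 0.569 / 1.723 = 0.3303.
Q·(S₀ − S) = 574 × (2480 − 25.1) × 10⁻³ = 1409 kg/d removed.
P_X = Y_obs · Q(S₀ − S) = 0.3303 × 1409 = 465.4 kg VSS/d.

P_X ≈ 465 kg VSS/d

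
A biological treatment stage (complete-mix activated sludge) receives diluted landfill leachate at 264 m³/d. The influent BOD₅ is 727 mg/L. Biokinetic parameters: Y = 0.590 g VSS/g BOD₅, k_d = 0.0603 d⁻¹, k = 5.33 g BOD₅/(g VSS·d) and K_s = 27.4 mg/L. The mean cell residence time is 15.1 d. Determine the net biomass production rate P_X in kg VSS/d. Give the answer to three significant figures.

P_X ≈ 59.2 kg VSS/d

For a completely mixed reactor with recycle the Lawrence–McCarty relation gives S = K_s·(1 + k_d·θ_c) / [θ_c·(Y·k − k_d) − 1] = 27.4 × (1 + 0.0603 × 15.1) / [15.1 × (0.590 × 5.33 − 0.0603) − 1] = 52.35 / 45.57 = 1.149 mg/L.
Y_obs = Y / (1 + k_d θ_c) = 0.590 / (1 + 0.0603 × 15.1) = 0.590 / 1.911 = 0.3088.
Mass of BOD₅ removed per day: Q(S₀ − S) = 264 × 725.9 g/m³ = 191.6 kg/d.
P_X = Y_obs · Q(S₀ − S) = 0.3088 × 191.6 = 59.18 kg VSS/d.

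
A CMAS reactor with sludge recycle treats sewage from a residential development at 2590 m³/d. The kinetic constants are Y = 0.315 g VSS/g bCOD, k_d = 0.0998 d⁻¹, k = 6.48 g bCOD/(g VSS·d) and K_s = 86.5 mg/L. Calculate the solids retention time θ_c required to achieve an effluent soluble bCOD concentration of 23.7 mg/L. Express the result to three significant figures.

Specific growth rate at S = 23.7 mg/L: μ = YkS/(K_s+S) = 0.315·6.48·23.7/(86.5+23.7) = 0.4390 d⁻¹.
1/θ_c = 0.4390 − 0.0998 = 0.3392 d⁻¹, so θ_c = 2.948 d.

θ_c ≈ 2.95 d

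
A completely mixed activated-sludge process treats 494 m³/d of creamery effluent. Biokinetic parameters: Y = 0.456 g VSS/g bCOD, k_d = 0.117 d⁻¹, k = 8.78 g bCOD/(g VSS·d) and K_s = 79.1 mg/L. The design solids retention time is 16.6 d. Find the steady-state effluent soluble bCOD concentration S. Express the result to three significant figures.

S ≈ 3.66 mg/L

For a completely mixed reactor with recycle the Lawrence–McCarty relation gives S = K_s·(1 + k_d·θ_c) / [θ_c·(Y·k − k_d) − 1] = 79.1 × (1 + 0.117 × 16.6) / [16.6 × (0.456 × 8.78 − 0.117) − 1] = 232.7 / 63.52 = 3.664 mg/L.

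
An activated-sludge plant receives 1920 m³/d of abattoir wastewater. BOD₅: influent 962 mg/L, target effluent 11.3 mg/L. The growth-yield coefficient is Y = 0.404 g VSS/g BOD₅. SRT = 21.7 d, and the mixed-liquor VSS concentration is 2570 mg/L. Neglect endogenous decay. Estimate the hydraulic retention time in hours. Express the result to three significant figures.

τ ≈ 77.8 h

Biomass mass balance (decay neglected): V·X = Y·Q·(S₀ − S)·θ_c, so V = 0.404 × 1920 × (962 − 11.3) × 21.7 / 2570 = 6227 m³.
τ = V/Q = 6227/1920 = 3.243 d, or 77.83 h.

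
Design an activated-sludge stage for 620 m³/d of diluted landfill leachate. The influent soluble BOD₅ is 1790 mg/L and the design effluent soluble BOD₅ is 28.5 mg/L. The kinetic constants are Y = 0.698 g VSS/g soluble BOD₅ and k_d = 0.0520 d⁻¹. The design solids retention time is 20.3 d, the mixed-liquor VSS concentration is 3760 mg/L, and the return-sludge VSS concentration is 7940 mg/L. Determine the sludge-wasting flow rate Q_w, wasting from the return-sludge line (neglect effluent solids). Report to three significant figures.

Q_w ≈ 46.7 m³/d

Rearranging the biomass balance for a CMAS with decay, V = Y·Q·ΔS·θ_c / [X·(1+k_d θ_c)] = 0.698 × 620 × (1790 − 28.5) × 20.3 / [3760 × (1 + 0.0520 × 20.3)] = 1.55×10^7 / 7729 = 2002 m³.
θ_c = V·X/(Q_w·X_r) when wasting from the recycle, so Q_w = V·X/(θ_c·X_r) = 2002 × 3760 / (20.3 × 7940) = 46.71 m³/d.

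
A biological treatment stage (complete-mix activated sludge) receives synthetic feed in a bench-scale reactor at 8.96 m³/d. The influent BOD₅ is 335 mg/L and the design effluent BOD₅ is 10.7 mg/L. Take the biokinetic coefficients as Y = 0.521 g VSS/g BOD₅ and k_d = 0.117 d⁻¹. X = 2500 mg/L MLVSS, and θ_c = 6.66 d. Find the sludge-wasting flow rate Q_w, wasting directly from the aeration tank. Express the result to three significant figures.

Steady-state biomass mass balance: V·X·(1 + k_d·θ_c) = Y·Q·(S₀ − S)·θ_c, so V = 0.521 × 8.96 × (335 − 10.7) × 6.66 / [2500 × (1 + 0.117 × 6.66)] = 1.01×10^4 / 4448 = 2.267 m³.
With mixed-liquor wasting, θ_c = V/Q_w, so Q_w = V/θ_c = 2.267/6.66 = 0.3403 m³/d.

Q_w ≈ 0.340 m³/d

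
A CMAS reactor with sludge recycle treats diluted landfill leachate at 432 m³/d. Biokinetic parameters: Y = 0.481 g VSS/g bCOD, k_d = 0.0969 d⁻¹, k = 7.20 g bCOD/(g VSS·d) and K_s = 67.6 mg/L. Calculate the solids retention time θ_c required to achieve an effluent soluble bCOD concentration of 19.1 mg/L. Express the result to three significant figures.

From 1/θ_c = Y·k·S/(K_s + S) − k_d: Y·k·S/(K_s+S) = 0.481 × 7.20 × 19.1 / (67.6 + 19.1) = 0.7629 d⁻¹.
θ_c = 1/(μ − k_d) = 1/(0.7629 − 0.0969) = 1/0.6660 = 1.501 d.

θ_c ≈ 1.50 d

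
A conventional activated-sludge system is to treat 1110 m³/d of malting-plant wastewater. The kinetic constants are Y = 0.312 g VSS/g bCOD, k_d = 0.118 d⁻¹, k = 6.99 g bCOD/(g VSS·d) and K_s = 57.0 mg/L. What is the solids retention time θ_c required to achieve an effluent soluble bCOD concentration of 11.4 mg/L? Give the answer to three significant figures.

From 1/θ_c = Y·k·S/(K_s + S) − k_d: Y·k·S/(K_s+S) = 0.312 × 6.99 × 11.4 / (57.0 + 11.4) = 0.3635 d⁻¹.
Then 1/θ_c = μ − k_d = 0.3635 − 0.118 = 0.2455 d⁻¹, giving θ_c = 4.074 d.

θ_c ≈ 4.07 d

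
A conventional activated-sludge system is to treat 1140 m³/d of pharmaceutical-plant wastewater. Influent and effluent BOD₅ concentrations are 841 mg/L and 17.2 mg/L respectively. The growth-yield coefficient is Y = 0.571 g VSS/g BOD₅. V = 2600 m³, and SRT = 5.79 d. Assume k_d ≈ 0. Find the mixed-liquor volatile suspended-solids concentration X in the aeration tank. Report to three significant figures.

X ≈ 1190 mg/L

Without decay, X = Y Q (S₀−S) θ_c / V = 0.571 × 1140 × (841 − 17.2) × 5.79 / 2600 = 1194 mg/L.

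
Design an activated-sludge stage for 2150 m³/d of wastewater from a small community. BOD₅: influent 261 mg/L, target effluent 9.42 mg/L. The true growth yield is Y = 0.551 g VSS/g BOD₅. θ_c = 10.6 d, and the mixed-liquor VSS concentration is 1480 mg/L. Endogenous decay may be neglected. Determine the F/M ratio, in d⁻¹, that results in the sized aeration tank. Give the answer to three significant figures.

With k_d = 0 the design equation reduces to V = Y Q (S₀−S) θ_c / X = 0.551 × 2150 × (261 − 9.42) × 10.6 / 1480 = 2135 m³.
Food-to-microorganism ratio F/M = Q S₀ / (V X) = 2150 × 261 / (2135 × 1480) = 0.1776 d⁻¹.

F/M ≈ 0.178 d⁻¹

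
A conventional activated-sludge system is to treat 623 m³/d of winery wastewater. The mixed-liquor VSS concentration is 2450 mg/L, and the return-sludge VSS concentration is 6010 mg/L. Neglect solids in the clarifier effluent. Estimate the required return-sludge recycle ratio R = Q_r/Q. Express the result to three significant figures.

Mass balance around the secondary clarifier (neglecting effluent solids): R = X / (X_r − X) = 2450 / (6010 − 2450) = 0.6882.

R ≈ 0.688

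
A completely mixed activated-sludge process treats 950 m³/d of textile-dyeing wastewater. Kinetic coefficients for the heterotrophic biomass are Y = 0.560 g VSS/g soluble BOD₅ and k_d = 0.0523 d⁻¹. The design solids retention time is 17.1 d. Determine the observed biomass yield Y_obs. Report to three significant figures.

Y_obs ≈ 0.296 g VSS/g soluble BOD₅

Y_obs = Y / (1 + k_d θ_c) = 0.560 / (1 + 0.0523 × 17.1) = 0.560 / 1.894 = 0.2956.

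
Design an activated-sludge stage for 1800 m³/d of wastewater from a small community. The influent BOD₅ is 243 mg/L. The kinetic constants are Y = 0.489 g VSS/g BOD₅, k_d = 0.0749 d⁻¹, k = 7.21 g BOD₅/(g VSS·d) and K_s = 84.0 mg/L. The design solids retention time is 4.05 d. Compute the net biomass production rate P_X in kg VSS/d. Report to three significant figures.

Effluent substrate depends only on kinetics and SRT: S = K_s(1 + k_d θ_c) / [θ_c(Yk − k_d) − 1] = 84.0 × (1 + 0.0749 × 4.05) / [4.05 × (0.489 × 7.21 − 0.0749) − 1] = 109.5 / 12.98 = 8.437 mg/L.
Correct the yield for decay: Y_obs = Y/(1 + k_d θ_c) = 0.489 / (1 + 0.0749 × 4.05) = 0.489 / 1.303 = 0.3752.
ΔS = 243 − 8.44 = 234.6 mg/L, so the substrate removal rate is 1800 × 234.6/1000 = 422.2 kg BOD₅/d.
Net biomass production P_X = Y_obs × Q·(S₀ − S) = 0.3752 × 422.2 = 158.4 kg VSS/d.

P_X ≈ 158 kg VSS/d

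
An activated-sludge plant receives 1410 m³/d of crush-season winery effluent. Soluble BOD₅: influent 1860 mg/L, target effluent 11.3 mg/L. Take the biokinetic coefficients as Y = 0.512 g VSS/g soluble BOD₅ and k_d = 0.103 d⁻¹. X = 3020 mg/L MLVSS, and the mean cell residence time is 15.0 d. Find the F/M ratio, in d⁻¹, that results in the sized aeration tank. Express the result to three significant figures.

Rearranging the biomass balance for a CMAS with decay, V = Y·Q·ΔS·θ_c / [X·(1+k_d θ_c)] = 0.512 × 1410 × (1860 − 11.3) × 15.0 / [3020 × (1 + 0.103 × 15.0)] = 2×10^7 / 7686 = 2605 m³.
Food-to-microorganism ratio F/M = Q S₀ / (V X) = 1410 × 1860 / (2605 × 3020) = 0.3334 d⁻¹.

F/M ≈ 0.333 d⁻¹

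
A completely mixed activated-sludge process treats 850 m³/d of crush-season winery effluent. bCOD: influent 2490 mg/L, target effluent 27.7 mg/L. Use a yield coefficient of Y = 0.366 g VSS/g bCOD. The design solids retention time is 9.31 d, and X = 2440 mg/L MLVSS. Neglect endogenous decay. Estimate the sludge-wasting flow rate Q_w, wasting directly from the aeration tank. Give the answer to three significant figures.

Q_w ≈ 314 m³/d

Biomass mass balance (decay neglected): V·X = Y·Q·(S₀ − S)·θ_c, so V = 0.366 × 850 × (2490 − 27.7) × 9.31 / 2440 = 2923 m³.
For wasting at MLVSS concentration, Q_w = V/θ_c = 2923/9.31 = 313.9 m³/d.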